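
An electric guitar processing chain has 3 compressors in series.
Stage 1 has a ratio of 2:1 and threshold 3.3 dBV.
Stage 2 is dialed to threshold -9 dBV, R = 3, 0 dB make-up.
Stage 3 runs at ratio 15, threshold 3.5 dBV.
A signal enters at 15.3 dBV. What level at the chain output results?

Stage 1: overshoot 12 dB → 12/2 = 6 dB → 9.3 dBV.
Stage 2: 9.3 dBV is 18.3 dB over -9 dBV; at 3:1 that becomes 6.1 dB over, giving -2.9 dBV.
Stage 3: below threshold (-2.9 ≤ 3.5); passes unchanged; output -2.9 dBV.

-2.9 dBV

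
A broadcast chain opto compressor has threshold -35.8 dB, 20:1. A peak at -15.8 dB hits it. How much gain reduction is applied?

19 dB

-15.8 dB exceeds the threshold by 20 dB.
After 20:1 compression the overshoot becomes 20/20 = 1 dB.
Gain reduction = 20 − 1 = 19 dB.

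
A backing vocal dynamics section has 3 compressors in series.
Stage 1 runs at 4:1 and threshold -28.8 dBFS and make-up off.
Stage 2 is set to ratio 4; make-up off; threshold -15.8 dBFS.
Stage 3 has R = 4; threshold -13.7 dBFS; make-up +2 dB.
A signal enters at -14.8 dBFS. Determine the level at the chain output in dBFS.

Stage 1: 14 dB above -28.8 dBFS, reduced 4:1 to 3.5 dB above → -25.3 dBFS.
Stage 2: -25.3 dBFS ≤ -15.8 dBFS, so stage 2 doesn't engage; output -25.3 dBFS.
Stage 3: -25.3 dBFS ≤ -13.7 dBFS, so stage 3 doesn't engage; make-up brings it to -23.3 dBFS.

-23.3 dBFS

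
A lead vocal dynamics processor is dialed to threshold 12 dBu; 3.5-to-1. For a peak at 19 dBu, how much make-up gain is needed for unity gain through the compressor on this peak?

5 dB

Overshoot 7 dB → 7/3.5 = 2 dB after compression, so the compressed level is 12 + 2 = 14 dBu.
Make-up = target − compressed = 19 − 14 = 5 dB.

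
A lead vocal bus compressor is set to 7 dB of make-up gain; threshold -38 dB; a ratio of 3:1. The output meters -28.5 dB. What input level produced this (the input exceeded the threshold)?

-30.5 dB

Stripping the +7 dB make-up gives -35.5 dB at the gain stage.
Post-compression overshoot = -35.5 − (-38) = 2.5 dB.
Input overshoot = R × output overshoot = 7.5 dB → input = -38 + 7.5 = -30.5 dB.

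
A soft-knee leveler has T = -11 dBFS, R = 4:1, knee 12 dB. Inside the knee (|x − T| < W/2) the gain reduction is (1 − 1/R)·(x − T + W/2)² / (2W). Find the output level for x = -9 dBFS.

-11 dBFS

x − T + W/2 = -9 − (-11) + 6 = 8.
GR = (1 − 1/4) × 8² / 24 = 0.75 × 64 / 24 = 2 dB.
Output = -9 − 2 = -11 dBFS.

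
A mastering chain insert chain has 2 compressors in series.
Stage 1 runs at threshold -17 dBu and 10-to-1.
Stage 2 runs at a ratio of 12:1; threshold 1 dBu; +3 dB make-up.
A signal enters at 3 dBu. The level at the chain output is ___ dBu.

Stage 1: 3 dBu is 20 dB over -17 dBu; at 10:1 that becomes 2 dB over, giving -15 dBu.
Stage 2: -15 dBu ≤ 1 dBu, so stage 2 doesn't engage; make-up brings it to -12 dBu.

-12 dBu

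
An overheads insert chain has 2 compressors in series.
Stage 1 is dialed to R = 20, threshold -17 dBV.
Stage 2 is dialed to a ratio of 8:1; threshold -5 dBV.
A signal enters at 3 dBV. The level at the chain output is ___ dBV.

-16 dBV

Stage 1: overshoot 20 dB → 20/20 = 1 dB → -16 dBV.
Stage 2: -16 dBV is at or below the -5 dBV threshold — no compression; output -16 dBV.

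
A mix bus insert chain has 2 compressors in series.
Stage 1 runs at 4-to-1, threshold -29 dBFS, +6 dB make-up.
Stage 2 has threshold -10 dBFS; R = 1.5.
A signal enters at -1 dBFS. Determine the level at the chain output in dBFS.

-16 dBFS

Stage 1: 28 dB above -29 dBFS, reduced 4:1 to 7 dB above → -22 dBFS; +6 dB make-up → -16 dBFS.
Stage 2: -16 dBFS ≤ -10 dBFS, so stage 2 doesn't engage; output -16 dBFS.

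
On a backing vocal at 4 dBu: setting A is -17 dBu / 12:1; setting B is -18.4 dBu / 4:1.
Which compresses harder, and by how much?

A: 21 dB over, compressed to 1.75 dB over, so 19.25 dB of GR.
B: 22.4 dB over, compressed to 5.6 dB over, so 16.8 dB of GR.
A applies 2.45 dB more gain reduction.

A, by 2.45 dB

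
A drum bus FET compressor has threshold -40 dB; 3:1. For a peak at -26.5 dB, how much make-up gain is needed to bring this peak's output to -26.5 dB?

Overshoot 13.5 dB → 13.5/3 = 4.5 dB after compression, so the compressed level is -40 + 4.5 = -35.5 dB.
Make-up = target − compressed = -26.5 − (-35.5) = 9 dB.

9 dB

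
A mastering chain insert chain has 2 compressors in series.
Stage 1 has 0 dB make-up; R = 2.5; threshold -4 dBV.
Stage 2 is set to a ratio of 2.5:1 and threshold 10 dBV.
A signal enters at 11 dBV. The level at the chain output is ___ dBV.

Stage 1: 11 dBV is 15 dB over -4 dBV; at 2.5:1 that becomes 6 dB over, giving 2 dBV.
Stage 2: below threshold (2 ≤ 10); passes unchanged; output 2 dBV.

2 dBV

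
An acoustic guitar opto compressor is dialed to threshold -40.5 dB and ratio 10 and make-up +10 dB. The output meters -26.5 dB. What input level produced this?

-0.5 dB

Before make-up, the level was -26.5 − 10 = -36.5 dB.
That's 4 dB above the -40.5 dB threshold.
Input overshoot = R × output overshoot = 40 dB → input = -40.5 + 40 = -0.5 dB.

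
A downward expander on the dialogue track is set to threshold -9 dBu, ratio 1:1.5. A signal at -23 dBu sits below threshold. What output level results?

Below threshold, a 1:1.5 expander applies gain = (1.5−1)×(T − x) of attenuation.
(1.5−1) × 14 = 7 dB, so output = -23 − 7 = -30 dBu.

-30 dBu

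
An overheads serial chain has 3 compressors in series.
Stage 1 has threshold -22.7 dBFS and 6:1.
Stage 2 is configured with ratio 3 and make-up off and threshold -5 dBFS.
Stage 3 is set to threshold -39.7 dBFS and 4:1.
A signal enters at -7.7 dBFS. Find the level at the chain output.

-34.825 dBFS

Stage 1: 15 dB above -22.7 dBFS, reduced 6:1 to 2.5 dB above → -20.2 dBFS.
Stage 2: below threshold (-20.2 ≤ -5); passes unchanged; output -20.2 dBFS.
Stage 3: overshoot 19.5 dB → 19.5/4 = 4.875 dB → -34.825 dBFS.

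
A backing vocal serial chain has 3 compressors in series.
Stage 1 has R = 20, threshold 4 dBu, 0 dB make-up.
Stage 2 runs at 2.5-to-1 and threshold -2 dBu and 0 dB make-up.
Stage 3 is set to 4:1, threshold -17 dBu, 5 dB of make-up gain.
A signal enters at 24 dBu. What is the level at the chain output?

-7.55 dBu

Stage 1: overshoot 20 dB → 20/20 = 1 dB → 5 dBu.
Stage 2: overshoot 7 dB → 7/2.5 = 2.8 dB → 0.8 dBu.
Stage 3: 17.8 dB above -17 dBu, reduced 4:1 to 4.45 dB above → -12.55 dBu; +5 dB make-up → -7.55 dBu.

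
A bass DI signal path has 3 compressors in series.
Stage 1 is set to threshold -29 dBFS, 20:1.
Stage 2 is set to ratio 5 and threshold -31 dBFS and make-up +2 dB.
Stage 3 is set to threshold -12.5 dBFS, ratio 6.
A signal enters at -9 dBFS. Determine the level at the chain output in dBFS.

Stage 1: -9 dBFS is 20 dB over -29 dBFS; at 20:1 that becomes 1 dB over, giving -28 dBFS.
Stage 2: -28 dBFS is 3 dB over -31 dBFS; at 5:1 that becomes 0.6 dB over, giving -30.4 dBFS; +2 dB make-up → -28.4 dBFS.
Stage 3: -28.4 dBFS is at or below the -12.5 dBFS threshold — no compression; output -28.4 dBFS.

-28.4 dBFS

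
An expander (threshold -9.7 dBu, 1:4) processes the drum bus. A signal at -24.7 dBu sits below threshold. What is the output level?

The input is 15 dB below the -9.7 dBu threshold.
A 1:4 expander multiplies undershoot by 4: 15 × 4 = 60 dB below threshold.
Output = -9.7 − 60 = -69.7 dBu.

-69.7 dBu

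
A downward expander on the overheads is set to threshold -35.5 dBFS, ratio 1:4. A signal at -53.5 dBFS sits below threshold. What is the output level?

Undershoot = (-35.5) − (-53.5) = 18 dB.
At 1:4, that expands to 72 dB under threshold.
Output = -35.5 − 72 = -107.5 dBFS.

-107.5 dBFS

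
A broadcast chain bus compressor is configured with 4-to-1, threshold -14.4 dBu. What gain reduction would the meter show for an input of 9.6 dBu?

18 dB

9.6 dBu exceeds the threshold by 24 dB.
At 4:1, output sits 24/4 = 6 dB above threshold.
GR = overshoot in − overshoot out = 24 − 6 = 18 dB.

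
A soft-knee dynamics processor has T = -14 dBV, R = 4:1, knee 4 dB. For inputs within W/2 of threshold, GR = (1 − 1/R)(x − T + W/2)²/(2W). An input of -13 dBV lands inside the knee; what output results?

-13.84375 dBV

x − T + W/2 = -13 − (-14) + 2 = 3.
GR = (1 − 1/4) × 3² / 8 = 0.75 × 9 / 8 = 0.84375 dB.
Output = -13 − 0.84375 = -13.84375 dBV.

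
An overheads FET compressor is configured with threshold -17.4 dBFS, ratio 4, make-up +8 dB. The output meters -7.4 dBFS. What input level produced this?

Remove make-up: -7.4 − 8 = -15.4 dBFS.
That's 2 dB above the -17.4 dBFS threshold.
Before 4:1 compression the overshoot was 2 × 4 = 8 dB, so input = -17.4 + 8 = -9.4 dBFS.

-9.4 dBFS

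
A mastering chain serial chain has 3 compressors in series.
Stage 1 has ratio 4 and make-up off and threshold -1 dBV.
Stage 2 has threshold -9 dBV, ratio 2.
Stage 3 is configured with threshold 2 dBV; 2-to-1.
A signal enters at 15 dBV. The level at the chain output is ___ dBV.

-3 dBV

Stage 1: 15 dBV is 16 dB over -1 dBV; at 4:1 that becomes 4 dB over, giving 3 dBV.
Stage 2: overshoot 12 dB → 12/2 = 6 dB → -3 dBV.
Stage 3: -3 dBV is at or below the 2 dBV threshold — no compression; output -3 dBV.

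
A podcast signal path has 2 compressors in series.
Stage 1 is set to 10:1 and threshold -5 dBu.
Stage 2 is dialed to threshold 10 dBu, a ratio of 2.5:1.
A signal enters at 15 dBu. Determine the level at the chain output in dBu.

Stage 1: 20 dB above -5 dBu, reduced 10:1 to 2 dB above → -3 dBu.
Stage 2: -3 dBu ≤ 10 dBu, so stage 2 doesn't engage; output -3 dBu.

-3 dBu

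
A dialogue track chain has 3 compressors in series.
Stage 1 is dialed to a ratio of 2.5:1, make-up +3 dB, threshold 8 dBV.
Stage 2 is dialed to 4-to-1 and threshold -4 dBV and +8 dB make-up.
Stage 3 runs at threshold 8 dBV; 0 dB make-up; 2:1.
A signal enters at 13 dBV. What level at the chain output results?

8.125 dBV

Stage 1: 5 dB above 8 dBV, reduced 2.5:1 to 2 dB above → 10 dBV; +3 dB make-up → 13 dBV.
Stage 2: overshoot 17 dB → 17/4 = 4.25 dB → 0.25 dBV; +8 dB make-up → 8.25 dBV.
Stage 3: 8.25 dBV is 0.25 dB over 8 dBV; at 2:1 that becomes 0.125 dB over, giving 8.125 dBV.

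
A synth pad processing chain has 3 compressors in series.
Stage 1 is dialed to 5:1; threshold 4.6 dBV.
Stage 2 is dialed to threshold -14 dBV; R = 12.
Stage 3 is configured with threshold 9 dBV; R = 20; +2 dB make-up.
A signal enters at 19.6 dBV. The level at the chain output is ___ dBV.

Stage 1: overshoot 15 dB → 15/5 = 3 dB → 7.6 dBV.
Stage 2: 21.6 dB above -14 dBV, reduced 12:1 to 1.8 dB above → -12.2 dBV.
Stage 3: -12.2 dBV is at or below the 9 dBV threshold — no compression; make-up brings it to -10.2 dBV.

-10.2 dBV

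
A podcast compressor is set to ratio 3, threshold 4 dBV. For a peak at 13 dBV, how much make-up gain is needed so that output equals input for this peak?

6 dB

Without make-up, output = threshold + overshoot/3 = 4 + 3 = 7 dBV.
Gap to target: 6 dB.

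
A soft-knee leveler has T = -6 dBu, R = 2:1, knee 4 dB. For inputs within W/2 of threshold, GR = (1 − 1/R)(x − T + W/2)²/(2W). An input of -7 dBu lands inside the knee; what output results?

-7.0625 dBu

x − T + W/2 = -7 − (-6) + 2 = 1.
GR = (1 − 1/2) × 1² / 8 = 0.5 × 1 / 8 = 0.0625 dB.
Output = -7 − 0.0625 = -7.0625 dBu.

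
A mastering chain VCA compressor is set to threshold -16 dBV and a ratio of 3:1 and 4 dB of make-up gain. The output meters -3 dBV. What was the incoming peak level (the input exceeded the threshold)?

Before make-up, the level was -3 − 4 = -7 dBV.
That's 9 dB above the -16 dBV threshold.
Before 3:1 compression the overshoot was 9 × 3 = 27 dB, so input = -16 + 27 = 11 dBV.

11 dBV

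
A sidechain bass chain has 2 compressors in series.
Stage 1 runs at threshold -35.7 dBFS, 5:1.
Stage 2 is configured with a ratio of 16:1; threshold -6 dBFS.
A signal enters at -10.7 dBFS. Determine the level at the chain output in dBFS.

-30.7 dBFS

Stage 1: overshoot 25 dB → 25/5 = 5 dB → -30.7 dBFS.
Stage 2: below threshold (-30.7 ≤ -6); passes unchanged; output -30.7 dBFS.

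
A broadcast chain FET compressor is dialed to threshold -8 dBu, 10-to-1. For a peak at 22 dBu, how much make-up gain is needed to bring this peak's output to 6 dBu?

Overshoot 30 dB → 30/10 = 3 dB after compression, so the compressed level is -8 + 3 = -5 dBu.
Make-up = target − compressed = 6 − (-5) = 11 dB.

11 dB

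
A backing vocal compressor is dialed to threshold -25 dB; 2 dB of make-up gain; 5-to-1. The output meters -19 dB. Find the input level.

Stripping the +2 dB make-up gives -21 dB at the gain stage.
The compressed level sits -21 − (-25) = 4 dB over threshold.
Input overshoot = R × output overshoot = 20 dB → input = -25 + 20 = -5 dB.

-5 dB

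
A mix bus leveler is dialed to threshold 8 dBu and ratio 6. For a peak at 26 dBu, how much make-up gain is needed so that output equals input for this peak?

Overshoot 18 dB → 18/6 = 3 dB after compression, so the compressed level is 8 + 3 = 11 dBu.
Make-up = target − compressed = 26 − 11 = 15 dB.

15 dB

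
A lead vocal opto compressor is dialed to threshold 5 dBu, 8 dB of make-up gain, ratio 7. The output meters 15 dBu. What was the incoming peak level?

Before make-up, the level was 15 − 8 = 7 dBu.
The compressed level sits 7 − 5 = 2 dB over threshold.
Before 7:1 compression the overshoot was 2 × 7 = 14 dB, so input = 5 + 14 = 19 dBu.

19 dBu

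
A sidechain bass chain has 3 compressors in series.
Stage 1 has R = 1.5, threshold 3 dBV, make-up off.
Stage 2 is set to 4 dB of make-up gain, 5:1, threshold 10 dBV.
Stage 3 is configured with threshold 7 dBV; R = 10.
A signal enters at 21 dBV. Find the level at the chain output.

Stage 1: 18 dB above 3 dBV, reduced 1.5:1 to 12 dB above → 15 dBV.
Stage 2: 15 dBV is 5 dB over 10 dBV; at 5:1 that becomes 1 dB over, giving 11 dBV; +4 dB make-up → 15 dBV.
Stage 3: overshoot 8 dB → 8/10 = 0.8 dB → 7.8 dBV.

7.8 dBV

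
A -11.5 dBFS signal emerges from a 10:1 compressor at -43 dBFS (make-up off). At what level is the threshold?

Gain reduction = -11.5 − (-43) = 31.5 dB; output overshoot = GR / (R − 1) = 31.5 / 9 = 3.5 dB.
Threshold = output − output overshoot = -43 − 3.5 = -46.5 dBFS.

-46.5 dBFS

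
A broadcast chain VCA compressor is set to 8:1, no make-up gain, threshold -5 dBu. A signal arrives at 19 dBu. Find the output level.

-2 dBu

The input is 24 dB above the -5 dBu threshold.
8:1 compression reduces that to 24/8 = 3 dB over.
So the level is -5 + 3 = -2 dBu.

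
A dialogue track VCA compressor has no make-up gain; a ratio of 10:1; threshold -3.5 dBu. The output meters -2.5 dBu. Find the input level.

The compressed level sits -2.5 − (-3.5) = 1 dB over threshold.
Before 10:1 compression the overshoot was 1 × 10 = 10 dB, so input = -3.5 + 10 = 6.5 dBu.

6.5 dBu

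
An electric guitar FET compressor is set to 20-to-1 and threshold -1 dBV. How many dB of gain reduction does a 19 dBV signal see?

The signal is 20 dB above threshold.
At 20:1, output sits 20/20 = 1 dB above threshold.
Gain reduction = 20 − 1 = 19 dB.

19 dB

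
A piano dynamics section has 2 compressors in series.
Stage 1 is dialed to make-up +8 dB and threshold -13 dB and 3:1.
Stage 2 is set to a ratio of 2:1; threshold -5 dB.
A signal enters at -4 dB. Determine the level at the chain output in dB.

-3.5 dB

Stage 1: 9 dB above -13 dB, reduced 3:1 to 3 dB above → -10 dB; +8 dB make-up → -2 dB.
Stage 2: 3 dB above -5 dB, reduced 2:1 to 1.5 dB above → -3.5 dB.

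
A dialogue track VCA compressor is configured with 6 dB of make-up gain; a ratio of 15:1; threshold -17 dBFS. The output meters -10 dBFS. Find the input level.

-2 dBFS

Before make-up, the level was -10 − 6 = -16 dBFS.
Post-compression overshoot = -16 − (-17) = 1 dB.
Before 15:1 compression the overshoot was 1 × 15 = 15 dB, so input = -17 + 15 = -2 dBFS.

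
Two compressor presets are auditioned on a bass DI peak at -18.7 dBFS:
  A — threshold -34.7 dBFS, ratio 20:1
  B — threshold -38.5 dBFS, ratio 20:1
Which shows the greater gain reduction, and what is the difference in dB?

B, by 3.61 dB

A: overshoot 16 dB → output overshoot 0.8 dB → GR 15.2 dB.
B: overshoot 19.8 dB → output overshoot 0.99 dB → GR 18.81 dB.
Difference: 3.61 dB in favour of B.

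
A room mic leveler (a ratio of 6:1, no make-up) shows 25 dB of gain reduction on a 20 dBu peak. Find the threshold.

-10 dBu

Gain reduction = 20 − (-5) = 25 dB; output overshoot = GR / (R − 1) = 25 / 5 = 5 dB.
Threshold = output − output overshoot = -5 − 5 = -10 dBu.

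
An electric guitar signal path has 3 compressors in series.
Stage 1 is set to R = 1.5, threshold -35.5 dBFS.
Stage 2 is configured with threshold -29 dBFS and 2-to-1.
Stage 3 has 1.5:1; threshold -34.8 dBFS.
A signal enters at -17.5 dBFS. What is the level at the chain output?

Stage 1: overshoot 18 dB → 18/1.5 = 12 dB → -23.5 dBFS.
Stage 2: -23.5 dBFS is 5.5 dB over -29 dBFS; at 2:1 that becomes 2.75 dB over, giving -26.25 dBFS.
Stage 3: 8.55 dB above -34.8 dBFS, reduced 1.5:1 to 5.7 dB above → -29.1 dBFS.

-29.1 dBFS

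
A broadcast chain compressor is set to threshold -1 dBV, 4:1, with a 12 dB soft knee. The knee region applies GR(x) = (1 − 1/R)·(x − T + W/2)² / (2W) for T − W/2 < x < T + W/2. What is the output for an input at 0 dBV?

x − T + W/2 = 0 − (-1) + 6 = 7.
GR = (1 − 1/4) × 7² / 24 = 0.75 × 49 / 24 = 1.53125 dB.
Output = 0 − 1.53125 = -1.53125 dBV.

-1.53125 dBV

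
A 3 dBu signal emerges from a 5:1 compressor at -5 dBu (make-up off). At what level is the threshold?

Gain reduction = 3 − (-5) = 8 dB; output overshoot = GR / (R − 1) = 8 / 4 = 2 dB.
Threshold = output − output overshoot = -5 − 2 = -7 dBu.

-7 dBu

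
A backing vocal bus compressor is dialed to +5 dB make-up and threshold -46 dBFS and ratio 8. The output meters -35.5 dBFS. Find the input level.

-2 dBFS

Stripping the +5 dB make-up gives -40.5 dBFS at the gain stage.
Post-compression overshoot = -40.5 − (-46) = 5.5 dB.
Input overshoot = R × output overshoot = 44 dB → input = -46 + 44 = -2 dBFS.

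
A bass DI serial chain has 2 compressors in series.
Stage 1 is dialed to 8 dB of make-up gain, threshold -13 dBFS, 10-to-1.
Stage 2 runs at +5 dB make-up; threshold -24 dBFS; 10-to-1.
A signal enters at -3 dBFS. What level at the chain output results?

-17 dBFS

Stage 1: -3 dBFS is 10 dB over -13 dBFS; at 10:1 that becomes 1 dB over, giving -12 dBFS; +8 dB make-up → -4 dBFS.
Stage 2: overshoot 20 dB → 20/10 = 2 dB → -22 dBFS; +5 dB make-up → -17 dBFS.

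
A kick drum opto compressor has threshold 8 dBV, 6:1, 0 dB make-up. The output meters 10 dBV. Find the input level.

Post-compression overshoot = 10 − 8 = 2 dB.
Undo the ratio: input overshoot = 2 × 6 = 12 dB, giving input = 20 dBV.

20 dBV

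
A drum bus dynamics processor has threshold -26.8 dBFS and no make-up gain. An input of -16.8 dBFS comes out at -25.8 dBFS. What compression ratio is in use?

Input overshoot = -16.8 − (-26.8) = 10 dB; output overshoot = -25.8 − (-26.8) = 1 dB.
Ratio = 10 / 1 = 10.

10:1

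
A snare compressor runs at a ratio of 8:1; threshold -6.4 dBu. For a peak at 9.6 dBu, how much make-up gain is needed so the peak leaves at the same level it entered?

14 dB

Without make-up, output = threshold + overshoot/8 = -6.4 + 2 = -4.4 dBu.
Gap to target: 14 dB.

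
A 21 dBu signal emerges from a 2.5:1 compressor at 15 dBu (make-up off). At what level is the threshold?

Input is 10 dB above T (since output overshoot × R = input overshoot: (15 − T)·2.5 = 21 − T gives T = 11 dBu).
Check: 11 + (21 − 11)/2.5 = 11 + 4 = 15 dBu. ✓

11 dBu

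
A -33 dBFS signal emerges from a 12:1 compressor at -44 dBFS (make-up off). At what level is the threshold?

Input is 12 dB above T (since output overshoot × R = input overshoot: (-44 − T)·12 = -33 − T gives T = -45 dBFS).
Check: -45 + (-33 − (-45))/12 = -45 + 1 = -44 dBFS. ✓

-45 dBFS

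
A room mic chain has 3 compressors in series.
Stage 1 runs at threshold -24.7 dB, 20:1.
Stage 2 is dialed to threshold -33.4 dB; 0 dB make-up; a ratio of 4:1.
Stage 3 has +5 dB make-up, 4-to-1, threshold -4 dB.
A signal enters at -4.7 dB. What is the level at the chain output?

-25.975 dB

Stage 1: -4.7 dB is 20 dB over -24.7 dB; at 20:1 that becomes 1 dB over, giving -23.7 dB.
Stage 2: 9.7 dB above -33.4 dB, reduced 4:1 to 2.425 dB above → -30.975 dB.
Stage 3: -30.975 dB ≤ -4 dB, so stage 3 doesn't engage; make-up brings it to -25.975 dB.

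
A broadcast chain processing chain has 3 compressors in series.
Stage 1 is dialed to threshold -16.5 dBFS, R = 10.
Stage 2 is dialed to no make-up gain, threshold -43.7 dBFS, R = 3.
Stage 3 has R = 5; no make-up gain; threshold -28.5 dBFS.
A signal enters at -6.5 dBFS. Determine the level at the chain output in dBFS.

Stage 1: 10 dB above -16.5 dBFS, reduced 10:1 to 1 dB above → -15.5 dBFS.
Stage 2: overshoot 28.2 dB → 28.2/3 = 9.4 dB → -34.3 dBFS.
Stage 3: -34.3 dBFS ≤ -28.5 dBFS, so stage 3 doesn't engage; output -34.3 dBFS.

-34.3 dBFS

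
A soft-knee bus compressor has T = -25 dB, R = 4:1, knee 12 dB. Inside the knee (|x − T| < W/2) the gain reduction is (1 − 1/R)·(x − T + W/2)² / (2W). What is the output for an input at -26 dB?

-26.78125 dB

x − T + W/2 = -26 − (-25) + 6 = 5.
GR = (1 − 1/4) × 5² / 24 = 0.75 × 25 / 24 = 0.78125 dB.
Output = -26 − 0.78125 = -26.78125 dB.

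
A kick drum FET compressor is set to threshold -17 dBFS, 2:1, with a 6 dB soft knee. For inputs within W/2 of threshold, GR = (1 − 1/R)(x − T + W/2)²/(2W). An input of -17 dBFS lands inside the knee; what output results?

x − T + W/2 = -17 − (-17) + 3 = 3.
GR = (1 − 1/2) × 3² / 12 = 0.5 × 9 / 12 = 0.375 dB.
Output = -17 − 0.375 = -17.375 dBFS.

-17.375 dBFS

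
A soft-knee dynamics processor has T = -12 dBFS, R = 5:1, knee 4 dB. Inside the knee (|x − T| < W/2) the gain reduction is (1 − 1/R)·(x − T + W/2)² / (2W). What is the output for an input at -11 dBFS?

x − T + W/2 = -11 − (-12) + 2 = 3.
GR = (1 − 1/5) × 3² / 8 = 0.8 × 9 / 8 = 0.9 dB.
Output = -11 − 0.9 = -11.9 dBFS.

-11.9 dBFS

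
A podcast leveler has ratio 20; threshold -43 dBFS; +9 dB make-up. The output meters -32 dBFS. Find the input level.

Stripping the +9 dB make-up gives -41 dBFS at the gain stage.
The compressed level sits -41 − (-43) = 2 dB over threshold.
Undo the ratio: input overshoot = 2 × 20 = 40 dB, giving input = -3 dBFS.

-3 dBFS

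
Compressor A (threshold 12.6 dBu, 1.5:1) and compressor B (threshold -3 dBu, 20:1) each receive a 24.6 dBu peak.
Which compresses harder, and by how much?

A: overshoot 12 dB → output overshoot 8 dB → GR 4 dB.
B: overshoot 27.6 dB → output overshoot 1.38 dB → GR 26.22 dB.
B reduces 22.22 dB more.

B, by 22.22 dB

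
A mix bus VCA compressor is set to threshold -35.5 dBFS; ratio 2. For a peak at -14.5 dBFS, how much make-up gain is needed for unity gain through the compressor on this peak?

10.5 dB

The peak compresses to -35.5 + 21/2 = -25 dBFS.
To reach -14.5 dBFS requires -14.5 − (-25) = 10.5 dB of make-up.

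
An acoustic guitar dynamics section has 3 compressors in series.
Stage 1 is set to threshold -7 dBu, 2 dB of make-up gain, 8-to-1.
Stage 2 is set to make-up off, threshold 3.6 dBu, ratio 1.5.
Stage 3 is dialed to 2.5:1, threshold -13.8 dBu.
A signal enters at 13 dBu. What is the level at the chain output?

-9.28 dBu

Stage 1: 13 dBu is 20 dB over -7 dBu; at 8:1 that becomes 2.5 dB over, giving -4.5 dBu; +2 dB make-up → -2.5 dBu.
Stage 2: -2.5 dBu is at or below the 3.6 dBu threshold — no compression; output -2.5 dBu.
Stage 3: overshoot 11.3 dB → 11.3/2.5 = 4.52 dB → -9.28 dBu.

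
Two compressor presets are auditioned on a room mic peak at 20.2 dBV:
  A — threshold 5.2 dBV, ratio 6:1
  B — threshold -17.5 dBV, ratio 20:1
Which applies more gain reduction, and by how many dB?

B, by 23.315 dB

A: GR = 15 − 15/6 = 12.5 dB.
B: GR = 37.7 − 37.7/20 = 35.815 dB.
B applies 23.315 dB more gain reduction.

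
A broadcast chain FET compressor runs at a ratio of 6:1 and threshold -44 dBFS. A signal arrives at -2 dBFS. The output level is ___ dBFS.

The input is 42 dB above the -44 dBFS threshold.
6:1 compression reduces that to 42/6 = 7 dB over.
So the level is -44 + 7 = -37 dBFS.

-37 dBFS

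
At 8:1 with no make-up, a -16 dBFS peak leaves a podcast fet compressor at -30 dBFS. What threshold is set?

Gain reduction = -16 − (-30) = 14 dB; output overshoot = GR / (R − 1) = 14 / 7 = 2 dB.
Threshold = output − output overshoot = -30 − 2 = -32 dBFS.

-32 dBFS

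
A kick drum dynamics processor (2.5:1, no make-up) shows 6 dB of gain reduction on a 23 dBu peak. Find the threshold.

13 dBu

Gain reduction = 23 − 17 = 6 dB; output overshoot = GR / (R − 1) = 6 / 1.5 = 4 dB.
Threshold = output − output overshoot = 17 − 4 = 13 dBu.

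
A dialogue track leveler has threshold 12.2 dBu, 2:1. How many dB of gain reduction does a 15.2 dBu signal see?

The signal is 3 dB above threshold.
A 2:1 ratio leaves 1.5 dB of that excess.
GR = overshoot in − overshoot out = 3 − 1.5 = 1.5 dB.

1.5 dB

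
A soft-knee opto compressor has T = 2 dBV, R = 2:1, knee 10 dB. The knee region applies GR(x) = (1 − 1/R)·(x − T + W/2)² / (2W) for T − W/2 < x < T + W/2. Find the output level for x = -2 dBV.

-2.025 dBV

x − T + W/2 = -2 − 2 + 5 = 1.
GR = (1 − 1/2) × 1² / 20 = 0.5 × 1 / 20 = 0.025 dB.
Output = -2 − 0.025 = -2.025 dBV.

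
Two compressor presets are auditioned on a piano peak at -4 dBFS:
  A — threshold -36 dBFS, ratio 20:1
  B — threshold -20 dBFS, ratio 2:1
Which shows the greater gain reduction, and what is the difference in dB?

A, by 22.4 dB

A: overshoot 32 dB → output overshoot 1.6 dB → GR 30.4 dB.
B: overshoot 16 dB → output overshoot 8 dB → GR 8 dB.
Difference: 22.4 dB in favour of A.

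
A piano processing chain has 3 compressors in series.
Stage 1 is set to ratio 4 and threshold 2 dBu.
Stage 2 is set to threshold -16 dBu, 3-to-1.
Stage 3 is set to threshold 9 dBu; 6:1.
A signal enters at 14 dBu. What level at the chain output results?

-9 dBu

Stage 1: 14 dBu is 12 dB over 2 dBu; at 4:1 that becomes 3 dB over, giving 5 dBu.
Stage 2: 21 dB above -16 dBu, reduced 3:1 to 7 dB above → -9 dBu.
Stage 3: -9 dBu ≤ 9 dBu, so stage 3 doesn't engage; output -9 dBu.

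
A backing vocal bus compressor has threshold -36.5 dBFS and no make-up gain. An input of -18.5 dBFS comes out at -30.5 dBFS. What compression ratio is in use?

Input overshoot = -18.5 − (-36.5) = 18 dB; output overshoot = -30.5 − (-36.5) = 6 dB.
Ratio = 18 / 6 = 3.

3:1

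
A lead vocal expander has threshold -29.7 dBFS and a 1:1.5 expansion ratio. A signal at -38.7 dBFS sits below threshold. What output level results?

The input is 9 dB below the -29.7 dBFS threshold.
A 1:1.5 expander multiplies undershoot by 1.5: 9 × 1.5 = 13.5 dB below threshold.
Output = -29.7 − 13.5 = -43.2 dBFS.

-43.2 dBFS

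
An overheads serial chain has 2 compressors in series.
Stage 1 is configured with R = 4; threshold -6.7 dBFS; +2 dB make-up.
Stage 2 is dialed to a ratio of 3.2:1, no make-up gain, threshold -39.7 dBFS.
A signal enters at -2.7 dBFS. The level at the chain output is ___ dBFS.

Stage 1: 4 dB above -6.7 dBFS, reduced 4:1 to 1 dB above → -5.7 dBFS; +2 dB make-up → -3.7 dBFS.
Stage 2: -3.7 dBFS is 36 dB over -39.7 dBFS; at 3.2:1 that becomes 11.25 dB over, giving -28.45 dBFS.

-28.45 dBFS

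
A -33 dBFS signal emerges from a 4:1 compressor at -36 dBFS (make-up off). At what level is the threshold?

Gain reduction = -33 − (-36) = 3 dB; output overshoot = GR / (R − 1) = 3 / 3 = 1 dB.
Threshold = output − output overshoot = -36 − 1 = -37 dBFS.

-37 dBFS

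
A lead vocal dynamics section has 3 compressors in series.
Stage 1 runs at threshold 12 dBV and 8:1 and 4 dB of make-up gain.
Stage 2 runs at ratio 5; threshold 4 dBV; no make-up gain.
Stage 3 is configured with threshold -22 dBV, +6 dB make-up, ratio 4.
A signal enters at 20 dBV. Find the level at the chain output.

Stage 1: 8 dB above 12 dBV, reduced 8:1 to 1 dB above → 13 dBV; +4 dB make-up → 17 dBV.
Stage 2: 13 dB above 4 dBV, reduced 5:1 to 2.6 dB above → 6.6 dBV.
Stage 3: 6.6 dBV is 28.6 dB over -22 dBV; at 4:1 that becomes 7.15 dB over, giving -14.85 dBV; +6 dB make-up → -8.85 dBV.

-8.85 dBV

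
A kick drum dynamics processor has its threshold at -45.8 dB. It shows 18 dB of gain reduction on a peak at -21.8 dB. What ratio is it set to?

4:1

Input overshoot = -21.8 − (-45.8) = 24 dB.
Output overshoot = 24 − 18 = 6 dB.
Ratio = input overshoot / output overshoot = 24 / 6 = 4.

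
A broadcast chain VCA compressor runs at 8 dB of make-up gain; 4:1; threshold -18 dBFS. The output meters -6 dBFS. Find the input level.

Remove make-up: -6 − 8 = -14 dBFS.
Post-compression overshoot = -14 − (-18) = 4 dB.
Undo the ratio: input overshoot = 4 × 4 = 16 dB, giving input = -2 dBFS.

-2 dBFS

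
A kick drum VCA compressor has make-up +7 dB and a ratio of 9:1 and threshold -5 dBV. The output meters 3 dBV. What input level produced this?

Remove make-up: 3 − 7 = -4 dBV.
The compressed level sits -4 − (-5) = 1 dB over threshold.
Undo the ratio: input overshoot = 1 × 9 = 9 dB, giving input = 4 dBV.

4 dBV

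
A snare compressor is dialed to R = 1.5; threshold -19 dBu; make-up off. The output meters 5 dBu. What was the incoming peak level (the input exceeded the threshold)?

17 dBu

The compressed level sits 5 − (-19) = 24 dB over threshold.
Before 1.5:1 compression the overshoot was 24 × 1.5 = 36 dB, so input = -19 + 36 = 17 dBu.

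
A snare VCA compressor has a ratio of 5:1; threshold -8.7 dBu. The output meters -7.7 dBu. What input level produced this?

-3.7 dBu

The compressed level sits -7.7 − (-8.7) = 1 dB over threshold.
Undo the ratio: input overshoot = 1 × 5 = 5 dB, giving input = -3.7 dBu.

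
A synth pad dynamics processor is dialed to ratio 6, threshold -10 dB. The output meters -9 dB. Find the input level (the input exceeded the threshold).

-4 dB

That's 1 dB above the -10 dB threshold.
Input overshoot = R × output overshoot = 6 dB → input = -10 + 6 = -4 dB.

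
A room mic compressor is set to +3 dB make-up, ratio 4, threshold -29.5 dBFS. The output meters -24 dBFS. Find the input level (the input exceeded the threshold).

Remove make-up: -24 − 3 = -27 dBFS.
The compressed level sits -27 − (-29.5) = 2.5 dB over threshold.
Undo the ratio: input overshoot = 2.5 × 4 = 10 dB, giving input = -19.5 dBFS.

-19.5 dBFS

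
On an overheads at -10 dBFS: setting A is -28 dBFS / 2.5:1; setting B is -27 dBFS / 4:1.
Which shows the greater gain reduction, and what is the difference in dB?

B, by 1.95 dB

A: GR = 18 − 18/2.5 = 10.8 dB.
B: GR = 17 − 17/4 = 12.75 dB.
B reduces 1.95 dB more.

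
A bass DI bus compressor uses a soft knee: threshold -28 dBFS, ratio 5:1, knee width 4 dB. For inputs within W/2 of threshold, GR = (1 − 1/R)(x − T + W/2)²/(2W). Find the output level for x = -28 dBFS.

-28.4 dBFS

x − T + W/2 = -28 − (-28) + 2 = 2.
GR = (1 − 1/5) × 2² / 8 = 0.8 × 4 / 8 = 0.4 dB.
Output = -28 − 0.4 = -28.4 dBFS.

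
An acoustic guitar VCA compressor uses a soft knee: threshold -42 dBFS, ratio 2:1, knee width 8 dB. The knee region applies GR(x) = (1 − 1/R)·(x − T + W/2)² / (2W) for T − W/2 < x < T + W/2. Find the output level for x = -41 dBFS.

x − T + W/2 = -41 − (-42) + 4 = 5.
GR = (1 − 1/2) × 5² / 16 = 0.5 × 25 / 16 = 0.78125 dB.
Output = -41 − 0.78125 = -41.78125 dBFS.

-41.78125 dBFS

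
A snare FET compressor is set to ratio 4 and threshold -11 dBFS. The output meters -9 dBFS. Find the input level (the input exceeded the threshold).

-3 dBFS

The compressed level sits -9 − (-11) = 2 dB over threshold.
Undo the ratio: input overshoot = 2 × 4 = 8 dB, giving input = -3 dBFS.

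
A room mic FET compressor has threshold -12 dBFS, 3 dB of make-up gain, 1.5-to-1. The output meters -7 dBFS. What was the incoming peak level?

Stripping the +3 dB make-up gives -10 dBFS at the gain stage.
Post-compression overshoot = -10 − (-12) = 2 dB.
Undo the ratio: input overshoot = 2 × 1.5 = 3 dB, giving input = -9 dBFS.

-9 dBFS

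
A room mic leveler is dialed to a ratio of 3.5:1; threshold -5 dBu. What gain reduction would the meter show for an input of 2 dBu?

2 dBu exceeds the threshold by 7 dB.
A 3.5:1 ratio leaves 2 dB of that excess.
GR = overshoot in − overshoot out = 7 − 2 = 5 dB.

5 dB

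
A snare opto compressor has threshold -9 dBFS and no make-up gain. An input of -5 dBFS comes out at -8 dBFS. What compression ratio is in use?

Input overshoot = -5 − (-9) = 4 dB; output overshoot = -8 − (-9) = 1 dB.
Ratio = 4 / 1 = 4.

4:1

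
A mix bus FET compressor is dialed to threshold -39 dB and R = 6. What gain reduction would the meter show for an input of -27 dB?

10 dB

-27 dB exceeds the threshold by 12 dB.
After 6:1 compression the overshoot becomes 12/6 = 2 dB.
So the signal is attenuated by 12 − 2 = 10 dB.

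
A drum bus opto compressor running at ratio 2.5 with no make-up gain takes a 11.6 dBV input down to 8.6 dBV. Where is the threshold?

Input is 5 dB above T (since output overshoot × R = input overshoot: (8.6 − T)·2.5 = 11.6 − T gives T = 6.6 dBV).
Check: 6.6 + (11.6 − 6.6)/2.5 = 6.6 + 2 = 8.6 dBV. ✓

6.6 dBV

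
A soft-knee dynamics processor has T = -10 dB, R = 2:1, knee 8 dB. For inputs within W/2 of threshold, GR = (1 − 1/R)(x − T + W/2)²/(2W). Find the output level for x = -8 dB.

x − T + W/2 = -8 − (-10) + 4 = 6.
GR = (1 − 1/2) × 6² / 16 = 0.5 × 36 / 16 = 1.125 dB.
Output = -8 − 1.125 = -9.125 dB.

-9.125 dB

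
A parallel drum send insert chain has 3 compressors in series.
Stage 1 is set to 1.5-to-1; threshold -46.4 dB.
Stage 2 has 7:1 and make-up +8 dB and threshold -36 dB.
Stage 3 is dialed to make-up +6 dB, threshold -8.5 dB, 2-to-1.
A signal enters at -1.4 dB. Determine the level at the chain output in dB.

-19.2 dB

Stage 1: -1.4 dB is 45 dB over -46.4 dB; at 1.5:1 that becomes 30 dB over, giving -16.4 dB.
Stage 2: overshoot 19.6 dB → 19.6/7 = 2.8 dB → -33.2 dB; +8 dB make-up → -25.2 dB.
Stage 3: -25.2 dB is at or below the -8.5 dB threshold — no compression; make-up brings it to -19.2 dB.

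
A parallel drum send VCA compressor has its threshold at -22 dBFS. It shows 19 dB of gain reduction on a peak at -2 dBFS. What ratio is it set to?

Input overshoot = -2 − (-22) = 20 dB.
Output overshoot = 20 − 19 = 1 dB.
Ratio = input overshoot / output overshoot = 20 / 1 = 20.

20:1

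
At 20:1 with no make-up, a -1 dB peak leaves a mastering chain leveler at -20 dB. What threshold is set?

Input is 20 dB above T (since output overshoot × R = input overshoot: (-20 − T)·20 = -1 − T gives T = -21 dB).
Check: -21 + (-1 − (-21))/20 = -21 + 1 = -20 dB. ✓

-21 dB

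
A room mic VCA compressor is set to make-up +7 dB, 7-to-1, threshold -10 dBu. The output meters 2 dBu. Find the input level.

25 dBu

Stripping the +7 dB make-up gives -5 dBu at the gain stage.
That's 5 dB above the -10 dBu threshold.
Input overshoot = R × output overshoot = 35 dB → input = -10 + 35 = 25 dBu.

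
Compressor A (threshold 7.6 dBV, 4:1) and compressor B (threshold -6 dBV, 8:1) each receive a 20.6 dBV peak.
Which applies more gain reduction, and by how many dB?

B, by 13.525 dB

A: GR = 13 − 13/4 = 9.75 dB.
B: GR = 26.6 − 26.6/8 = 23.275 dB.
Difference: 13.525 dB in favour of B.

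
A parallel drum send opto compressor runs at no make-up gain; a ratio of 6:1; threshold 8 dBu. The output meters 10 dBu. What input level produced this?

Post-compression overshoot = 10 − 8 = 2 dB.
Undo the ratio: input overshoot = 2 × 6 = 12 dB, giving input = 20 dBu.

20 dBu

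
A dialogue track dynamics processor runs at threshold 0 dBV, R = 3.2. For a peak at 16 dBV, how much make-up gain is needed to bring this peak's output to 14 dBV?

Overshoot 16 dB → 16/3.2 = 5 dB after compression, so the compressed level is 0 + 5 = 5 dBV.
Make-up = target − compressed = 14 − 5 = 9 dB.

9 dB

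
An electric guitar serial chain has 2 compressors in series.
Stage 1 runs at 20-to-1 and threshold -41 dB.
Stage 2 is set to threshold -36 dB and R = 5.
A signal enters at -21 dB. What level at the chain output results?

Stage 1: overshoot 20 dB → 20/20 = 1 dB → -40 dB.
Stage 2: -40 dB is at or below the -36 dB threshold — no compression; output -40 dB.

-40 dB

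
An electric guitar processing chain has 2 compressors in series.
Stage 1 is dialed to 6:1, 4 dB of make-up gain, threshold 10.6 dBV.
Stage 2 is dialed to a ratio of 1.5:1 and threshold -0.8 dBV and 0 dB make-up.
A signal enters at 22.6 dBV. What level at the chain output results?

Stage 1: 12 dB above 10.6 dBV, reduced 6:1 to 2 dB above → 12.6 dBV; +4 dB make-up → 16.6 dBV.
Stage 2: overshoot 17.4 dB → 17.4/1.5 = 11.6 dB → 10.8 dBV.

10.8 dBV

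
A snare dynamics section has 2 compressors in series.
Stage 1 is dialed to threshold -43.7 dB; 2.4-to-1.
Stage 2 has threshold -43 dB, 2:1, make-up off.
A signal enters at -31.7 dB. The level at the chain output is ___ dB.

-40.85 dB

Stage 1: -31.7 dB is 12 dB over -43.7 dB; at 2.4:1 that becomes 5 dB over, giving -38.7 dB.
Stage 2: -38.7 dB is 4.3 dB over -43 dB; at 2:1 that becomes 2.15 dB over, giving -40.85 dB.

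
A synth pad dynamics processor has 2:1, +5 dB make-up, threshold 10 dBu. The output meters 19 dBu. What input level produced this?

18 dBu

Before make-up, the level was 19 − 5 = 14 dBu.
Post-compression overshoot = 14 − 10 = 4 dB.
Undo the ratio: input overshoot = 4 × 2 = 8 dB, giving input = 18 dBu.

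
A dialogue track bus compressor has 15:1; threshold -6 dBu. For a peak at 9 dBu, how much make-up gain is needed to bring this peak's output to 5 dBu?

10 dB

Overshoot 15 dB → 15/15 = 1 dB after compression, so the compressed level is -6 + 1 = -5 dBu.
Make-up = target − compressed = 5 − (-5) = 10 dB.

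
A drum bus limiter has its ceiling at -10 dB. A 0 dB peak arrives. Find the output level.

A brickwall limiter is an ∞:1 compressor: any input above the ceiling is clamped to -10 dB.

-10 dB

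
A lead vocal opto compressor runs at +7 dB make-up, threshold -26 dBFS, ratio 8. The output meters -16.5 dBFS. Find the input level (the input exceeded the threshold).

-6 dBFS

Stripping the +7 dB make-up gives -23.5 dBFS at the gain stage.
Post-compression overshoot = -23.5 − (-26) = 2.5 dB.
Undo the ratio: input overshoot = 2.5 × 8 = 20 dB, giving input = -6 dBFS.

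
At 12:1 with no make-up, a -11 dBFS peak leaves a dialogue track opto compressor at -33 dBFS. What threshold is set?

Gain reduction = -11 − (-33) = 22 dB; output overshoot = GR / (R − 1) = 22 / 11 = 2 dB.
Threshold = output − output overshoot = -33 − 2 = -35 dBFS.

-35 dBFS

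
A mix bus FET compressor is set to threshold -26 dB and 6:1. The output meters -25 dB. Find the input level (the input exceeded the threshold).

Post-compression overshoot = -25 − (-26) = 1 dB.
Undo the ratio: input overshoot = 1 × 6 = 6 dB, giving input = -20 dB.

-20 dB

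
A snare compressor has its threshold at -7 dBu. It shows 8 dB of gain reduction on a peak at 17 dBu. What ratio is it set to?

Input overshoot = 17 − (-7) = 24 dB.
Output overshoot = 24 − 8 = 16 dB.
Ratio = input overshoot / output overshoot = 24 / 16 = 1.5.

1.5:1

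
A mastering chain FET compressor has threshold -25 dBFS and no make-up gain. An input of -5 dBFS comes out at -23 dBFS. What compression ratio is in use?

Input overshoot = -5 − (-25) = 20 dB; output overshoot = -23 − (-25) = 2 dB.
Ratio = 20 / 2 = 10.

10:1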